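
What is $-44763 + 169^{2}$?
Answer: $-16202$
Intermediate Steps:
$-44763 + 169^{2} = -44763 + 28561 = -16202$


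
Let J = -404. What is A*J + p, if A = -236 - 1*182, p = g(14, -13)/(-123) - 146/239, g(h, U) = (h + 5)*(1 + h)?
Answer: 1654748037/9799 ≈ 1.6887e+5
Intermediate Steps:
g(h, U) = (1 + h)*(5 + h) (g(h, U) = (5 + h)*(1 + h) = (1 + h)*(5 + h))
p = -28691/9799 (p = (5 + 14**2 + 6*14)/(-123) - 146/239 = (5 + 196 + 84)*(-1/123) - 146*1/239 = 285*(-1/123) - 146/239 = -95/41 - 146/239 = -28691/9799 ≈ -2.9280)
A = -418 (A = -236 - 182 = -418)
A*J + p = -418*(-404) - 28691/9799 = 168872 - 28691/9799 = 1654748037/9799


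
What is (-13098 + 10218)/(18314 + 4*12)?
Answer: -1440/9181 ≈ -0.15685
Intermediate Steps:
(-13098 + 10218)/(18314 + 4*12) = -2880/(18314 + 48) = -2880/18362 = -2880*1/18362 = -1440/9181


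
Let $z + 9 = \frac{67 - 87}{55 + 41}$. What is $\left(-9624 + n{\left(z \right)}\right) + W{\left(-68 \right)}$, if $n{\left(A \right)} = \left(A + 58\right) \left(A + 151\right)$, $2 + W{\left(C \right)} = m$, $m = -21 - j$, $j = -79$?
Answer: $- \frac{1526255}{576} \approx -2649.8$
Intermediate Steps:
$m = 58$ ($m = -21 - -79 = -21 + 79 = 58$)
$W{\left(C \right)} = 56$ ($W{\left(C \right)} = -2 + 58 = 56$)
$z = - \frac{221}{24}$ ($z = -9 + \frac{67 - 87}{55 + 41} = -9 - \frac{20}{96} = -9 - \frac{5}{24} = - \frac{221}{24} \approx -9.2083$)
$n{\left(A \right)} = \left(58 + A\right) \left(151 + A\right)$
$\left(-9624 + n{\left(z \right)}\right) + W{\left(-68 \right)} = \left(-9624 + \left(8758 + \left(- \frac{221}{24}\right)^{2} + 209 \left(- \frac{221}{24}\right)\right)\right) + 56 = \left(-9624 + \left(8758 + \frac{48841}{576} - \frac{46189}{24}\right)\right) + 56 = \left(-9624 + \frac{3984913}{576}\right) + 56 = - \frac{1558511}{576} + 56 = - \frac{1526255}{576}$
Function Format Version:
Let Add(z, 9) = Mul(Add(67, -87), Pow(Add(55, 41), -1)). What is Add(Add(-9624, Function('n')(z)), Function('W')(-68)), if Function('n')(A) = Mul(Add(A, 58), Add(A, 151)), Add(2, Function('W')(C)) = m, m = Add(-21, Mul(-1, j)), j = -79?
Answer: Rational(-1526255, 576) ≈ -2649.8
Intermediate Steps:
m = 58 (m = Add(-21, Mul(-1, -79)) = Add(-21, 79) = 58)
Function('W')(C) = 56 (Function('W')(C) = Add(-2, 58) = 56)
z = Rational(-221, 24) (z = Add(-9, Mul(Add(67, -87), Pow(Add(55, 41), -1))) = Add(-9, Mul(-20, Pow(96, -1))) = Add(-9, Mul(-20, Rational(1, 96))) = Add(-9, Rational(-5, 24)) = Rational(-221, 24) ≈ -9.2083)
Function('n')(A) = Mul(Add(58, A), Add(151, A))
Add(Add(-9624, Function('n')(z)), Function('W')(-68)) = Add(Add(-9624, Add(8758, Pow(Rational(-221, 24), 2), Mul(209, Rational(-221, 24)))), 56) = Add(Add(-9624, Add(8758, Rational(48841, 576), Rational(-46189, 24))), 56) = Add(Add(-9624, Rational(3984913, 576)), 56) = Add(Rational(-1558511, 576), 56) = Rational(-1526255, 576)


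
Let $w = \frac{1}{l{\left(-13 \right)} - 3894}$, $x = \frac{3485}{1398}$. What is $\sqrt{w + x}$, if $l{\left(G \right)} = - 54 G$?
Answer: $\frac{\sqrt{38298003562}}{123956} \approx 1.5788$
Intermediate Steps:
$x = \frac{3485}{1398}$ ($x = 3485 \cdot \frac{1}{1398} = \frac{3485}{1398} \approx 2.4928$)
$w = - \frac{1}{3192}$ ($w = \frac{1}{\left(-54\right) \left(-13\right) - 3894} = \frac{1}{702 - 3894} = \frac{1}{-3192} = - \frac{1}{3192} \approx -0.00031328$)
$\sqrt{w + x} = \sqrt{- \frac{1}{3192} + \frac{3485}{1398}} = \sqrt{\frac{617929}{247912}} = \frac{\sqrt{38298003562}}{123956}$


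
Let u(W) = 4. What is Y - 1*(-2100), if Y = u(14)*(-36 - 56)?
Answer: 1732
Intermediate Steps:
Y = -368 (Y = 4*(-36 - 56) = 4*(-92) = -368)
Y - 1*(-2100) = -368 - 1*(-2100) = -368 + 2100 = 1732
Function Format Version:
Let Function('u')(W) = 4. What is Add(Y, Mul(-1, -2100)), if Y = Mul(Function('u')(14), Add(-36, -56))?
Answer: 1732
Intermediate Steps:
Y = -368 (Y = Mul(4, Add(-36, -56)) = Mul(4, -92) = -368)
Add(Y, Mul(-1, -2100)) = Add(-368, Mul(-1, -2100)) = Add(-368, 2100) = 1732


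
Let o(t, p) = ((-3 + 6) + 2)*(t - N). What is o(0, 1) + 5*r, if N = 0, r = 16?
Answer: 80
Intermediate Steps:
o(t, p) = 5*t (o(t, p) = ((-3 + 6) + 2)*(t - 1*0) = (3 + 2)*(t + 0) = 5*t)
o(0, 1) + 5*r = 5*0 + 5*16 = 0 + 80 = 80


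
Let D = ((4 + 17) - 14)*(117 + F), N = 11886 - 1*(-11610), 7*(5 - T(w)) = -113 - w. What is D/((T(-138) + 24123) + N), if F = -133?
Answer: -784/333343 ≈ -0.0023519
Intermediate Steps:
T(w) = 148/7 + w/7 (T(w) = 5 - (-113 - w)/7 = 5 + (113/7 + w/7) = 148/7 + w/7)
N = 23496 (N = 11886 + 11610 = 23496)
D = -112 (D = ((4 + 17) - 14)*(117 - 133) = (21 - 14)*(-16) = 7*(-16) = -112)
D/((T(-138) + 24123) + N) = -112/(((148/7 + (1/7)*(-138)) + 24123) + 23496) = -112/(((148/7 - 138/7) + 24123) + 23496) = -112/((10/7 + 24123) + 23496) = -112/(168871/7 + 23496) = -112/333343/7 = -112*7/333343 = -784/333343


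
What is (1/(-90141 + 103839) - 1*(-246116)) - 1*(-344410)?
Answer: 8089025149/13698 ≈ 5.9053e+5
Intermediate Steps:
(1/(-90141 + 103839) - 1*(-246116)) - 1*(-344410) = (1/13698 + 246116) + 344410 = 3371296969/13698 + 344410 = 8089025149/13698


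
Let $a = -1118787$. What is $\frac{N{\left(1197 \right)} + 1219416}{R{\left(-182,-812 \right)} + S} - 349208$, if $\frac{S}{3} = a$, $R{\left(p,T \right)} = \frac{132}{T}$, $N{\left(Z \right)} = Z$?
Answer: $- \frac{79310028687389}{227113772} \approx -3.4921 \cdot 10^{5}$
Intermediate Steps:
$S = -3356361$ ($S = 3 \left(-1118787\right) = -3356361$)
$\frac{N{\left(1197 \right)} + 1219416}{R{\left(-182,-812 \right)} + S} - 349208 = \frac{1197 + 1219416}{\frac{132}{-812} - 3356361} - 349208 = \frac{1220613}{132 \left(- \frac{1}{812}\right) - 3356361} - 349208 = \frac{1220613}{- \frac{33}{203} - 3356361} - 349208 = \frac{1220613}{- \frac{681341316}{203}} - 349208 = 1220613 \left(- \frac{203}{681341316}\right) - 349208 = - \frac{82594813}{227113772} - 349208 = - \frac{79310028687389}{227113772}$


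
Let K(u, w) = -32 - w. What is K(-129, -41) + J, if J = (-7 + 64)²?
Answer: 3258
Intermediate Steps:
J = 3249 (J = 57² = 3249)
K(-129, -41) + J = (-32 - 1*(-41)) + 3249 = (-32 + 41) + 3249 = 9 + 3249 = 3258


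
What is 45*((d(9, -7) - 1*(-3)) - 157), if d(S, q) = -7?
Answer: -7245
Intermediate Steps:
45*((d(9, -7) - 1*(-3)) - 157) = 45*((-7 - 1*(-3)) - 157) = 45*((-7 + 3) - 157) = 45*(-4 - 157) = 45*(-161) = -7245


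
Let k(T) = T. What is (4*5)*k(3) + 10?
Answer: 70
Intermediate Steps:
(4*5)*k(3) + 10 = (4*5)*3 + 10 = 20*3 + 10 = 60 + 10 = 70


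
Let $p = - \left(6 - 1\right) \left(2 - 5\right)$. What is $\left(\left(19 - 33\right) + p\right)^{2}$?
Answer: $1$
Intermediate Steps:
$p = 15$ ($p = - 5 \left(-3\right) = \left(-1\right) \left(-15\right) = 15$)
$\left(\left(19 - 33\right) + p\right)^{2} = \left(\left(19 - 33\right) + 15\right)^{2} = \left(-14 + 15\right)^{2} = 1^{2} = 1$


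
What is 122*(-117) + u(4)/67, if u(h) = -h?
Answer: -956362/67 ≈ -14274.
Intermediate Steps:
122*(-117) + u(4)/67 = 122*(-117) - 1*4/67 = -14274 - 4*1/67 = -14274 - 4/67 = -956362/67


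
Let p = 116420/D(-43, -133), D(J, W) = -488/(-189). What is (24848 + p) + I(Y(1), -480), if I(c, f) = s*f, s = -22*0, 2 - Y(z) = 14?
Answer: 8532301/122 ≈ 69937.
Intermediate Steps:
Y(z) = -12 (Y(z) = 2 - 1*14 = 2 - 14 = -12)
D(J, W) = 488/189 (D(J, W) = -488*(-1/189) = 488/189)
p = 5500845/122 (p = 116420/(488/189) = 116420*(189/488) = 5500845/122 ≈ 45089.)
s = 0
I(c, f) = 0 (I(c, f) = 0*f = 0)
(24848 + p) + I(Y(1), -480) = (24848 + 5500845/122) + 0 = 8532301/122 + 0 = 8532301/122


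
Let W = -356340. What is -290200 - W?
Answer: 66140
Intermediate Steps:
-290200 - W = -290200 - 1*(-356340) = -290200 + 356340 = 66140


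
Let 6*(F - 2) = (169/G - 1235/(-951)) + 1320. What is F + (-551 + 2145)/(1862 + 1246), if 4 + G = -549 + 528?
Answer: 8187408779/36946350 ≈ 221.60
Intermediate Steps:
G = -25 (G = -4 + (-549 + 528) = -4 - 21 = -25)
F = 15769228/71325 (F = 2 + ((169/(-25) - 1235/(-951)) + 1320)/6 = 2 + ((169*(-1/25) - 1235*(-1/951)) + 1320)/6 = 2 + ((-169/25 + 1235/951) + 1320)/6 = 2 + (-129844/23775 + 1320)/6 = 2 + (⅙)*(31253156/23775) = 2 + 15626578/71325 = 15769228/71325 ≈ 221.09)
F + (-551 + 2145)/(1862 + 1246) = 15769228/71325 + (-551 + 2145)/(1862 + 1246) = 15769228/71325 + 1594/3108 = 15769228/71325 + 1594*(1/3108) = 15769228/71325 + 797/1554 = 8187408779/36946350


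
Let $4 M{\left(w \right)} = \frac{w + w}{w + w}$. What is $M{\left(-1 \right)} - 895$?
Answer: $- \frac{3579}{4} \approx -894.75$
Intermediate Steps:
$M{\left(w \right)} = \frac{1}{4}$ ($M{\left(w \right)} = \frac{\left(w + w\right) \frac{1}{w + w}}{4} = \frac{2 w \frac{1}{2 w}}{4} = \frac{1}{4} \cdot 1 = \frac{1}{4}$)
$M{\left(-1 \right)} - 895 = \frac{1}{4} - 895 = - \frac{3579}{4}$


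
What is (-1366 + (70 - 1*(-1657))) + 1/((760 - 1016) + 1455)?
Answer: 432840/1199 ≈ 361.00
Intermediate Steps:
(-1366 + (70 - 1*(-1657))) + 1/((760 - 1016) + 1455) = (-1366 + (70 + 1657)) + 1/(-256 + 1455) = (-1366 + 1727) + 1/1199 = 361 + 1/1199 = 432840/1199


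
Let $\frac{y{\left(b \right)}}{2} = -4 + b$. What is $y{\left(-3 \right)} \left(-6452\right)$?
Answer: $90328$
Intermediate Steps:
$y{\left(b \right)} = -8 + 2 b$ ($y{\left(b \right)} = 2 \left(-4 + b\right) = -8 + 2 b$)
$y{\left(-3 \right)} \left(-6452\right) = \left(-8 + 2 \left(-3\right)\right) \left(-6452\right) = \left(-8 - 6\right) \left(-6452\right) = \left(-14\right) \left(-6452\right) = 90328$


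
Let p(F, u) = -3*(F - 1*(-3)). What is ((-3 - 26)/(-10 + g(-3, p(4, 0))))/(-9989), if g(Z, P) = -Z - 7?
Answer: -29/139846 ≈ -0.00020737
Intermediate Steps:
p(F, u) = -9 - 3*F (p(F, u) = -3*(F + 3) = -3*(3 + F) = -9 - 3*F)
g(Z, P) = -7 - Z
((-3 - 26)/(-10 + g(-3, p(4, 0))))/(-9989) = ((-3 - 26)/(-10 + (-7 - 1*(-3))))/(-9989) = (-29/(-10 + (-7 + 3)))*(-1/9989) = (-29/(-10 - 4))*(-1/9989) = (-29/(-14))*(-1/9989) = -1/14*(-29)*(-1/9989) = (29/14)*(-1/9989) = -29/139846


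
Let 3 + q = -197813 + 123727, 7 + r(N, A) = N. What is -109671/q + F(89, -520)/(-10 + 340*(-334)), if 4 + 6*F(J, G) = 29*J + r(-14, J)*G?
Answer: 24577344529/16828575460 ≈ 1.4605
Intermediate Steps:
r(N, A) = -7 + N
q = -74089 (q = -3 + (-197813 + 123727) = -3 - 74086 = -74089)
F(J, G) = -2/3 - 7*G/2 + 29*J/6 (F(J, G) = -2/3 + (29*J + (-7 - 14)*G)/6 = -2/3 + (29*J - 21*G)/6 = -2/3 + (-21*G + 29*J)/6 = -2/3 + (-7*G/2 + 29*J/6) = -2/3 - 7*G/2 + 29*J/6)
-109671/q + F(89, -520)/(-10 + 340*(-334)) = -109671/(-74089) + (-2/3 - 7/2*(-520) + (29/6)*89)/(-10 + 340*(-334)) = -109671*(-1/74089) + (-2/3 + 1820 + 2581/6)/(-10 - 113560) = 109671/74089 + (4499/2)/(-113570) = 109671/74089 + (4499/2)*(-1/113570) = 109671/74089 - 4499/227140 = 24577344529/16828575460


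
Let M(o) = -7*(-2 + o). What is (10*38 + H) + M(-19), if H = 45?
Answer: 572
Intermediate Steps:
M(o) = 14 - 7*o
(10*38 + H) + M(-19) = (10*38 + 45) + (14 - 7*(-19)) = (380 + 45) + (14 + 133) = 425 + 147 = 572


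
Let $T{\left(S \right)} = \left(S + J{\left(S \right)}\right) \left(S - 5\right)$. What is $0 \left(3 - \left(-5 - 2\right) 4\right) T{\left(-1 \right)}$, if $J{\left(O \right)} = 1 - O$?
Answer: $0$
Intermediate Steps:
$T{\left(S \right)} = -5 + S$ ($T{\left(S \right)} = \left(S - \left(-1 + S\right)\right) \left(S - 5\right) = 1 \left(-5 + S\right) = -5 + S$)
$0 \left(3 - \left(-5 - 2\right) 4\right) T{\left(-1 \right)} = 0 \left(3 - \left(-5 - 2\right) 4\right) \left(-5 - 1\right) = 0 \left(3 - \left(-7\right) 4\right) \left(-6\right) = 0 \left(3 - -28\right) \left(-6\right) = 0 \left(3 + 28\right) \left(-6\right) = 0 \cdot 31 \left(-6\right) = 0 \left(-6\right) = 0$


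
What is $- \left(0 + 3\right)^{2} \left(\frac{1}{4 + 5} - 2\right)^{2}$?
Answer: $- \frac{289}{9} \approx -32.111$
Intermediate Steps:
$- \left(0 + 3\right)^{2} \left(\frac{1}{4 + 5} - 2\right)^{2} = - 3^{2} \left(\frac{1}{9} - 2\right)^{2} = \left(-1\right) 9 \left(\frac{1}{9} - 2\right)^{2} = - 9 \left(- \frac{17}{9}\right)^{2} = \left(-9\right) \frac{289}{81} = - \frac{289}{9}$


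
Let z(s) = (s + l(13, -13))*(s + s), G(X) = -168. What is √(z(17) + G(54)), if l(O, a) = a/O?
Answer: 2*√94 ≈ 19.391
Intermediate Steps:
z(s) = 2*s*(-1 + s) (z(s) = (s - 13/13)*(s + s) = (s - 13*1/13)*(2*s) = (s - 1)*(2*s) = (-1 + s)*(2*s) = 2*s*(-1 + s))
√(z(17) + G(54)) = √(2*17*(-1 + 17) - 168) = √(2*17*16 - 168) = √(544 - 168) = √376 = 2*√94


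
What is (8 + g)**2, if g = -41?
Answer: 1089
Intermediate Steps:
(8 + g)**2 = (8 - 41)**2 = (-33)**2 = 1089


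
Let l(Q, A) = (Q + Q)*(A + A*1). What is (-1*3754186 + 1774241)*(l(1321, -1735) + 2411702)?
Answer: 13376583657910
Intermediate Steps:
l(Q, A) = 4*A*Q (l(Q, A) = (2*Q)*(A + A) = (2*Q)*(2*A) = 4*A*Q)
(-1*3754186 + 1774241)*(l(1321, -1735) + 2411702) = (-1*3754186 + 1774241)*(4*(-1735)*1321 + 2411702) = (-3754186 + 1774241)*(-9167740 + 2411702) = -1979945*(-6756038) = 13376583657910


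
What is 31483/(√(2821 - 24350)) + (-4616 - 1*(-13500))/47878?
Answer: 4442/23939 - 31483*I*√21529/21529 ≈ 0.18555 - 214.57*I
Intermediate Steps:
31483/(√(2821 - 24350)) + (-4616 - 1*(-13500))/47878 = 31483/(√(-21529)) + (-4616 + 13500)*(1/47878) = 31483/((I*√21529)) + 8884*(1/47878) = 31483*(-I*√21529/21529) + 4442/23939 = -31483*I*√21529/21529 + 4442/23939 = 4442/23939 - 31483*I*√21529/21529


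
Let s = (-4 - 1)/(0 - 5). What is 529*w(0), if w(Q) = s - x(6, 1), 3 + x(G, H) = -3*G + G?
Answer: 8464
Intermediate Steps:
s = 1 (s = -5/(-5) = -5*(-1/5) = 1)
x(G, H) = -3 - 2*G (x(G, H) = -3 + (-3*G + G) = -3 - 2*G)
w(Q) = 16 (w(Q) = 1 - (-3 - 2*6) = 1 - (-3 - 12) = 1 - 1*(-15) = 1 + 15 = 16)
529*w(0) = 529*16 = 8464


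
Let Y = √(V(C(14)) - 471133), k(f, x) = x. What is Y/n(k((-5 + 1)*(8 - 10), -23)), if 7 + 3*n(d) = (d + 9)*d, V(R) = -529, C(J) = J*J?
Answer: I*√471662/105 ≈ 6.5407*I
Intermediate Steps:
C(J) = J²
n(d) = -7/3 + d*(9 + d)/3 (n(d) = -7/3 + ((d + 9)*d)/3 = -7/3 + ((9 + d)*d)/3 = -7/3 + (d*(9 + d))/3 = -7/3 + d*(9 + d)/3)
Y = I*√471662 (Y = √(-529 - 471133) = √(-471662) = I*√471662 ≈ 686.78*I)
Y/n(k((-5 + 1)*(8 - 10), -23)) = (I*√471662)/(-7/3 + 3*(-23) + (⅓)*(-23)²) = (I*√471662)/(-7/3 - 69 + (⅓)*529) = (I*√471662)/(-7/3 - 69 + 529/3) = (I*√471662)/105 = (I*√471662)*(1/105) = I*√471662/105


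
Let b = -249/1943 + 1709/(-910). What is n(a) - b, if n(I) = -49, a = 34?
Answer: -83091193/1768130 ≈ -46.994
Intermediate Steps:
b = -3547177/1768130 (b = -249*1/1943 + 1709*(-1/910) = -249/1943 - 1709/910 = -3547177/1768130 ≈ -2.0062)
n(a) - b = -49 - 1*(-3547177/1768130) = -49 + 3547177/1768130 = -83091193/1768130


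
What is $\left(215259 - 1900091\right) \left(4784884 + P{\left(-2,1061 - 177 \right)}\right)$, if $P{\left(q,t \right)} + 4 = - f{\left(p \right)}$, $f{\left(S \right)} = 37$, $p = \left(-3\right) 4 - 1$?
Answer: $-8061656601376$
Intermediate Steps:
$p = -13$ ($p = -12 - 1 = -13$)
$P{\left(q,t \right)} = -41$ ($P{\left(q,t \right)} = -4 - 37 = -41$)
$\left(215259 - 1900091\right) \left(4784884 + P{\left(-2,1061 - 177 \right)}\right) = \left(215259 - 1900091\right) \left(4784884 - 41\right) = \left(-1684832\right) 4784843 = -8061656601376$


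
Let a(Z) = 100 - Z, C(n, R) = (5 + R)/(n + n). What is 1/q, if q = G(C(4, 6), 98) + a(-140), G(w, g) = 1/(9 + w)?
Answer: 83/19928 ≈ 0.0041650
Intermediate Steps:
C(n, R) = (5 + R)/(2*n) (C(n, R) = (5 + R)/((2*n)) = (5 + R)*(1/(2*n)) = (5 + R)/(2*n))
q = 19928/83 (q = 1/(9 + (1/2)*(5 + 6)/4) + (100 - 1*(-140)) = 1/(9 + (1/2)*(1/4)*11) + (100 + 140) = 1/(9 + 11/8) + 240 = 1/(83/8) + 240 = 8/83 + 240 = 19928/83 ≈ 240.10)
1/q = 1/(19928/83) = 83/19928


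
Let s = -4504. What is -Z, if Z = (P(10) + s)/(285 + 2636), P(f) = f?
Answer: 4494/2921 ≈ 1.5385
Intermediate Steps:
Z = -4494/2921 (Z = (10 - 4504)/(285 + 2636) = -4494/2921 ≈ -1.5385)
-Z = -1*(-4494/2921) = 4494/2921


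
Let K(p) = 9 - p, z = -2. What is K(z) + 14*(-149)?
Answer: -2075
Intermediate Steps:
K(z) + 14*(-149) = (9 - 1*(-2)) + 14*(-149) = (9 + 2) - 2086 = 11 - 2086 = -2075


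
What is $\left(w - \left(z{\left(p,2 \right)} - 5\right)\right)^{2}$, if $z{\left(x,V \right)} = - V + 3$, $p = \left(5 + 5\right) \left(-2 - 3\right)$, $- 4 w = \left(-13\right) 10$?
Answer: $\frac{5329}{4} \approx 1332.3$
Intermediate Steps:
$w = \frac{65}{2}$ ($w = - \frac{\left(-13\right) 10}{4} = \left(- \frac{1}{4}\right) \left(-130\right) = \frac{65}{2} \approx 32.5$)
$p = -50$ ($p = 10 \left(-5\right) = -50$)
$z{\left(x,V \right)} = 3 - V$
$\left(w - \left(z{\left(p,2 \right)} - 5\right)\right)^{2} = \left(\frac{65}{2} - \left(\left(3 - 2\right) - 5\right)\right)^{2} = \left(\frac{65}{2} - \left(1 - 5\right)\right)^{2} = \left(\frac{65}{2} - -4\right)^{2} = \left(\frac{65}{2} + 4\right)^{2} = \left(\frac{73}{2}\right)^{2} = \frac{5329}{4}$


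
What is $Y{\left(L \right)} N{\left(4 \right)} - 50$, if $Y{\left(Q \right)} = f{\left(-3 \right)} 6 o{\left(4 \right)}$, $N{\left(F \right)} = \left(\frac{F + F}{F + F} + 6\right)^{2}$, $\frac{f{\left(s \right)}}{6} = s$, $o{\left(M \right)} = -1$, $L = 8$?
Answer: $5242$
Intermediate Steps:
$f{\left(s \right)} = 6 s$
$N{\left(F \right)} = 49$ ($N{\left(F \right)} = \left(\frac{2 F}{2 F} + 6\right)^{2} = \left(2 F \frac{1}{2 F} + 6\right)^{2} = \left(1 + 6\right)^{2} = 7^{2} = 49$)
$Y{\left(Q \right)} = 108$ ($Y{\left(Q \right)} = 6 \left(-3\right) 6 \left(-1\right) = \left(-18\right) 6 \left(-1\right) = \left(-108\right) \left(-1\right) = 108$)
$Y{\left(L \right)} N{\left(4 \right)} - 50 = 108 \cdot 49 - 50 = 5292 - 50 = 5242$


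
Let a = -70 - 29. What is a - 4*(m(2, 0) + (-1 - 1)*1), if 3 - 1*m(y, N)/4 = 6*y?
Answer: 53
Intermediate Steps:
m(y, N) = 12 - 24*y
a = -99
a - 4*(m(2, 0) + (-1 - 1)*1) = -99 - 4*((12 - 24*2) + (-1 - 1)*1) = -99 - 4*((12 - 48) - 2*1) = -99 - 4*(-36 - 2) = -99 - 4*(-38) = -99 - 1*(-152) = -99 + 152 = 53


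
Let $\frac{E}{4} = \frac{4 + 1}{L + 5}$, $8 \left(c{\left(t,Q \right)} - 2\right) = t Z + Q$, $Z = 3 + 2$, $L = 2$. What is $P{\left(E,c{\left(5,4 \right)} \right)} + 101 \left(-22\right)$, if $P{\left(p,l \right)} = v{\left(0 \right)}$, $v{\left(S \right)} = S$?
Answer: $-2222$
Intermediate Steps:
$Z = 5$
$c{\left(t,Q \right)} = 2 + \frac{Q}{8} + \frac{5 t}{8}$ ($c{\left(t,Q \right)} = 2 + \frac{t 5 + Q}{8} = 2 + \frac{5 t + Q}{8} = 2 + \frac{Q + 5 t}{8} = 2 + \left(\frac{Q}{8} + \frac{5 t}{8}\right) = 2 + \frac{Q}{8} + \frac{5 t}{8}$)
$E = \frac{20}{7}$ ($E = 4 \frac{4 + 1}{2 + 5} = 4 \cdot \frac{5}{7} = \frac{20}{7} \approx 2.8571$)
$P{\left(p,l \right)} = 0$
$P{\left(E,c{\left(5,4 \right)} \right)} + 101 \left(-22\right) = 0 + 101 \left(-22\right) = 0 - 2222 = -2222$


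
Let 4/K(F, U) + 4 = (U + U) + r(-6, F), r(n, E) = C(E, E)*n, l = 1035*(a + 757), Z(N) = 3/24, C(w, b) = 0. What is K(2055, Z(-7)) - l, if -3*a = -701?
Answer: -15380116/15 ≈ -1.0253e+6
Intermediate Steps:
a = 701/3 (a = -⅓*(-701) = 701/3 ≈ 233.67)
Z(N) = ⅛ (Z(N) = 3*(1/24) = ⅛)
l = 1025340 (l = 1035*(701/3 + 757) = 1035*(2972/3) = 1025340)
r(n, E) = 0 (r(n, E) = 0*n = 0)
K(F, U) = 4/(-4 + 2*U) (K(F, U) = 4/(-4 + ((U + U) + 0)) = 4/(-4 + (2*U + 0)) = 4/(-4 + 2*U))
K(2055, Z(-7)) - l = 2/(-2 + ⅛) - 1*1025340 = 2/(-15/8) - 1025340 = 2*(-8/15) - 1025340 = -16/15 - 1025340 = -15380116/15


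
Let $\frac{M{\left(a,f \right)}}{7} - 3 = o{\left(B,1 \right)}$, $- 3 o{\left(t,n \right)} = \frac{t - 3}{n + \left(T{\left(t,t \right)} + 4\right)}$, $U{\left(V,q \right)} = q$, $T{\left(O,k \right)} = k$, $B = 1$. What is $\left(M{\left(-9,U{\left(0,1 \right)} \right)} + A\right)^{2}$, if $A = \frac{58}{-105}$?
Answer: $\frac{44702596}{99225} \approx 450.52$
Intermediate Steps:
$o{\left(t,n \right)} = - \frac{-3 + t}{3 \left(4 + n + t\right)}$ ($o{\left(t,n \right)} = - \frac{\left(t - 3\right) \frac{1}{n + \left(t + 4\right)}}{3} = - \frac{\left(-3 + t\right) \frac{1}{n + \left(4 + t\right)}}{3} = - \frac{\left(-3 + t\right) \frac{1}{4 + n + t}}{3} = - \frac{\frac{1}{4 + n + t} \left(-3 + t\right)}{3} = - \frac{-3 + t}{3 \left(4 + n + t\right)}$)
$M{\left(a,f \right)} = \frac{196}{9}$ ($M{\left(a,f \right)} = 21 + 7 \frac{1 - \frac{1}{3}}{4 + 1 + 1} = 21 + 7 \frac{1 - \frac{1}{3}}{6} = 21 + 7 \cdot \frac{1}{6} \cdot \frac{2}{3} = 21 + 7 \cdot \frac{1}{9} = 21 + \frac{7}{9} = \frac{196}{9}$)
$A = - \frac{58}{105}$ ($A = 58 \left(- \frac{1}{105}\right) = - \frac{58}{105} \approx -0.55238$)
$\left(M{\left(-9,U{\left(0,1 \right)} \right)} + A\right)^{2} = \left(\frac{196}{9} - \frac{58}{105}\right)^{2} = \left(\frac{6686}{315}\right)^{2} = \frac{44702596}{99225}$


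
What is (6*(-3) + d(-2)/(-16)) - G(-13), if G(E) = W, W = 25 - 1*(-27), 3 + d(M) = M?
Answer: -1115/16 ≈ -69.688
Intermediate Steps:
d(M) = -3 + M
W = 52 (W = 25 + 27 = 52)
G(E) = 52
(6*(-3) + d(-2)/(-16)) - G(-13) = (6*(-3) + (-3 - 2)/(-16)) - 1*52 = (-18 - 5*(-1/16)) - 52 = (-18 + 5/16) - 52 = -283/16 - 52 = -1115/16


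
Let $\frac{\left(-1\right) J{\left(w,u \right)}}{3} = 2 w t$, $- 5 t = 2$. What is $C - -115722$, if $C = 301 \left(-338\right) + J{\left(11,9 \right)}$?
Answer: $\frac{70052}{5} \approx 14010.0$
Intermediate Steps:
$t = - \frac{2}{5}$ ($t = \left(- \frac{1}{5}\right) 2 = - \frac{2}{5} \approx -0.4$)
$J{\left(w,u \right)} = \frac{12 w}{5}$ ($J{\left(w,u \right)} = - 3 \cdot 2 w \left(- \frac{2}{5}\right) = - 3 \left(- \frac{4 w}{5}\right) = \frac{12 w}{5}$)
$C = - \frac{508558}{5}$ ($C = 301 \left(-338\right) + \frac{12}{5} \cdot 11 = -101738 + \frac{132}{5} = - \frac{508558}{5} \approx -1.0171 \cdot 10^{5}$)
$C - -115722 = - \frac{508558}{5} - -115722 = - \frac{508558}{5} + 115722 = \frac{70052}{5}$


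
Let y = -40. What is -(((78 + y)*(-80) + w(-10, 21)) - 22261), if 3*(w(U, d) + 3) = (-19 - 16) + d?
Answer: 75926/3 ≈ 25309.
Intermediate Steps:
w(U, d) = -44/3 + d/3 (w(U, d) = -3 + ((-19 - 16) + d)/3 = -3 + (-35 + d)/3 = -3 + (-35/3 + d/3) = -44/3 + d/3)
-(((78 + y)*(-80) + w(-10, 21)) - 22261) = -(((78 - 40)*(-80) + (-44/3 + (1/3)*21)) - 22261) = -((38*(-80) + (-44/3 + 7)) - 22261) = -((-3040 - 23/3) - 22261) = -(-9143/3 - 22261) = -1*(-75926/3) = 75926/3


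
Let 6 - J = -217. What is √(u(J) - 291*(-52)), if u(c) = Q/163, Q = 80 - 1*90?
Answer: √402040478/163 ≈ 123.01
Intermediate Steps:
Q = -10 (Q = 80 - 90 = -10)
J = 223 (J = 6 - 1*(-217) = 6 + 217 = 223)
u(c) = -10/163
√(u(J) - 291*(-52)) = √(-10/163 - 291*(-52)) = √(-10/163 + 15132) = √(2466506/163) = √402040478/163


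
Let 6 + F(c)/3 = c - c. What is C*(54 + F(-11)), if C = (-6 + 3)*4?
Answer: -432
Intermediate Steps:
F(c) = -18 (F(c) = -18 + 3*(c - c) = -18 + 3*0 = -18 + 0 = -18)
C = -12 (C = -3*4 = -12)
C*(54 + F(-11)) = -12*(54 - 18) = -12*36 = -432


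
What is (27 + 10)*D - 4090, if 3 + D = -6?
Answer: -4423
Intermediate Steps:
D = -9 (D = -3 - 6 = -9)
(27 + 10)*D - 4090 = (27 + 10)*(-9) - 4090 = 37*(-9) - 4090 = -333 - 4090 = -4423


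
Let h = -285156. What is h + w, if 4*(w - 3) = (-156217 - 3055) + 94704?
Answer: -301295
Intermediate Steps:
w = -16139 (w = 3 + ((-156217 - 3055) + 94704)/4 = 3 + (-159272 + 94704)/4 = 3 + (1/4)*(-64568) = 3 - 16142 = -16139)
h + w = -285156 - 16139 = -301295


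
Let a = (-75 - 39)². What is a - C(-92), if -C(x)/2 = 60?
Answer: 13116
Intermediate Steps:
a = 12996 (a = (-114)² = 12996)
C(x) = -120 (C(x) = -2*60 = -120)
a - C(-92) = 12996 - 1*(-120) = 12996 + 120 = 13116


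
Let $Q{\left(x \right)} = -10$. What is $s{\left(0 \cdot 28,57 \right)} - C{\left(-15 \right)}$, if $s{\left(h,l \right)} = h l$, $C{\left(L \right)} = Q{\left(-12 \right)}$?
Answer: $10$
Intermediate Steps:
$C{\left(L \right)} = -10$
$s{\left(0 \cdot 28,57 \right)} - C{\left(-15 \right)} = 0 \cdot 28 \cdot 57 - -10 = 0 \cdot 57 + 10 = 0 + 10 = 10$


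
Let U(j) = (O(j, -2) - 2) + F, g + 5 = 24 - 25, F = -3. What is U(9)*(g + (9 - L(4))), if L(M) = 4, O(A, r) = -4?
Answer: 9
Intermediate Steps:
g = -6 (g = -5 + (24 - 25) = -5 - 1 = -6)
U(j) = -9 (U(j) = (-4 - 2) - 3 = -6 - 3 = -9)
U(9)*(g + (9 - L(4))) = -9*(-6 + (9 - 1*4)) = -9*(-6 + (9 - 4)) = -9*(-6 + 5) = -9*(-1) = 9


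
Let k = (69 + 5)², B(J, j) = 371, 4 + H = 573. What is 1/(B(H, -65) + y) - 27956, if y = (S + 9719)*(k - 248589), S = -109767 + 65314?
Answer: -236068496122227/8444287313 ≈ -27956.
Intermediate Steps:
H = 569 (H = -4 + 573 = 569)
S = -44453
k = 5476 (k = 74² = 5476)
y = 8444286942 (y = (-44453 + 9719)*(5476 - 248589) = -34734*(-243113) = 8444286942)
1/(B(H, -65) + y) - 27956 = 1/(371 + 8444286942) - 27956 = 1/8444287313 - 27956 = -236068496122227/8444287313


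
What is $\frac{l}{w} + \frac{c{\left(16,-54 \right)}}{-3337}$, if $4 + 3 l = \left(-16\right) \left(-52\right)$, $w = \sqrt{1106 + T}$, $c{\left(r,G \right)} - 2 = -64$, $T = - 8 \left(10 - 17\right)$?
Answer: $\frac{62}{3337} + \frac{138 \sqrt{1162}}{581} \approx 8.1152$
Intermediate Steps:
$T = 56$ ($T = - 8 \left(10 - 17\right) = \left(-8\right) \left(-7\right) = 56$)
$c{\left(r,G \right)} = -62$ ($c{\left(r,G \right)} = 2 - 64 = -62$)
$w = \sqrt{1162}$ ($w = \sqrt{1106 + 56} = \sqrt{1162} \approx 34.088$)
$l = 276$ ($l = - \frac{4}{3} + \frac{\left(-16\right) \left(-52\right)}{3} = - \frac{4}{3} + \frac{1}{3} \cdot 832 = - \frac{4}{3} + \frac{832}{3} = 276$)
$\frac{l}{w} + \frac{c{\left(16,-54 \right)}}{-3337} = \frac{276}{\sqrt{1162}} - \frac{62}{-3337} = 276 \frac{\sqrt{1162}}{1162} - - \frac{62}{3337} = \frac{138 \sqrt{1162}}{581} + \frac{62}{3337} = \frac{62}{3337} + \frac{138 \sqrt{1162}}{581}$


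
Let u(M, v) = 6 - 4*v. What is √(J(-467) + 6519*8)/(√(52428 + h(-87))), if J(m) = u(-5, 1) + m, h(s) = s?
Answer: √300594363/17447 ≈ 0.99373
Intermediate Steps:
J(m) = 2 + m (J(m) = (6 - 4*1) + m = (6 - 4) + m = 2 + m)
√(J(-467) + 6519*8)/(√(52428 + h(-87))) = √((2 - 467) + 6519*8)/(√(52428 - 87)) = √(-465 + 52152)/(√52341) = √51687*(√52341/52341) = (3*√5743)*(√52341/52341) = √300594363/17447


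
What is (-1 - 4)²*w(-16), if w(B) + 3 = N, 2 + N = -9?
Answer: -350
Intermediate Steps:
N = -11 (N = -2 - 9 = -11)
w(B) = -14 (w(B) = -3 - 11 = -14)
(-1 - 4)²*w(-16) = (-1 - 4)²*(-14) = (-5)²*(-14) = 25*(-14) = -350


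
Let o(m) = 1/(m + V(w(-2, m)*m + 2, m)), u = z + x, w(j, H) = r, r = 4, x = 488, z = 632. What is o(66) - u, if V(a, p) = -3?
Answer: -70559/63 ≈ -1120.0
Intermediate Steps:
w(j, H) = 4
u = 1120 (u = 632 + 488 = 1120)
o(m) = 1/(-3 + m) (o(m) = 1/(m - 3) = 1/(-3 + m))
o(66) - u = 1/(-3 + 66) - 1*1120 = 1/63 - 1120 = -70559/63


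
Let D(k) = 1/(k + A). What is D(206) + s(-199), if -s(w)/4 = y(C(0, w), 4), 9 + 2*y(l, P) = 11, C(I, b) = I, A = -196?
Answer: -39/10 ≈ -3.9000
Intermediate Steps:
y(l, P) = 1 (y(l, P) = -9/2 + (½)*11 = -9/2 + 11/2 = 1)
s(w) = -4 (s(w) = -4*1 = -4)
D(k) = 1/(-196 + k) (D(k) = 1/(k - 196) = 1/(-196 + k))
D(206) + s(-199) = 1/(-196 + 206) - 4 = 1/10 - 4 = ⅒ - 4 = -39/10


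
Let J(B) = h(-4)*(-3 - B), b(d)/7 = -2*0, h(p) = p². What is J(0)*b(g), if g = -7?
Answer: 0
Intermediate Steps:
b(d) = 0 (b(d) = 7*(-2*0) = 7*0 = 0)
J(B) = -48 - 16*B (J(B) = (-4)²*(-3 - B) = 16*(-3 - B) = -48 - 16*B)
J(0)*b(g) = (-48 - 16*0)*0 = (-48 + 0)*0 = -48*0 = 0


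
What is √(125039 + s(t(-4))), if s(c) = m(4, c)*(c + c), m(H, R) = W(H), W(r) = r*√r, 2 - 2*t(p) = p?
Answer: √125087 ≈ 353.68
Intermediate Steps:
t(p) = 1 - p/2
W(r) = r^(3/2)
m(H, R) = H^(3/2)
s(c) = 16*c (s(c) = 4^(3/2)*(c + c) = 8*(2*c) = 16*c)
√(125039 + s(t(-4))) = √(125039 + 16*(1 - ½*(-4))) = √(125039 + 16*(1 + 2)) = √(125039 + 16*3) = √(125039 + 48) = √125087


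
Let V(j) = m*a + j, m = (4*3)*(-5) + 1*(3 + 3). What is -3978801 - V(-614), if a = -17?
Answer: -3979105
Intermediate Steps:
m = -54 (m = 12*(-5) + 1*6 = -60 + 6 = -54)
V(j) = 918 + j (V(j) = -54*(-17) + j = 918 + j)
-3978801 - V(-614) = -3978801 - (918 - 614) = -3978801 - 1*304 = -3978801 - 304 = -3979105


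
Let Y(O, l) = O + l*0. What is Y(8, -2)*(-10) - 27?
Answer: -107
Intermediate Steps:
Y(O, l) = O (Y(O, l) = O + 0 = O)
Y(8, -2)*(-10) - 27 = 8*(-10) - 27 = -80 - 27 = -107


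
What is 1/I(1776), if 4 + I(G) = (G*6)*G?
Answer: 1/18925052 ≈ 5.2840e-8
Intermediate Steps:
I(G) = -4 + 6*G² (I(G) = -4 + (G*6)*G = -4 + (6*G)*G = -4 + 6*G²)
1/I(1776) = 1/(-4 + 6*1776²) = 1/(-4 + 6*3154176) = 1/(-4 + 18925056) = 1/18925052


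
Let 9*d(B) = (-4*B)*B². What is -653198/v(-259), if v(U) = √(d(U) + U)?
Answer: -7566*√69493585/268315 ≈ -235.07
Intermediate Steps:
d(B) = -4*B³/9 (d(B) = ((-4*B)*B²)/9 = (-4*B³)/9 = -4*B³/9)
v(U) = √(U - 4*U³/9) (v(U) = √(-4*U³/9 + U) = √(U - 4*U³/9))
-653198/v(-259) = -653198*3*√259/(259*√(-9 + 4*(-259)²)) = -653198*3*√69493585/69493585 = -7566*√69493585/268315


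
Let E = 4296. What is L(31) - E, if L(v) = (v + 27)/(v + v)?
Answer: -133147/31 ≈ -4295.1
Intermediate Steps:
L(v) = (27 + v)/(2*v) (L(v) = (27 + v)/((2*v)) = (27 + v)*(1/(2*v)) = (27 + v)/(2*v))
L(31) - E = (½)*(27 + 31)/31 - 1*4296 = (½)*(1/31)*58 - 4296 = 29/31 - 4296 = -133147/31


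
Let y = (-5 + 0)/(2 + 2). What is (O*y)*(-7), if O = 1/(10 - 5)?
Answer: 7/4 ≈ 1.7500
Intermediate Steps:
y = -5/4 ≈ -1.2500
O = 1/5 ≈ 0.20000
(O*y)*(-7) = ((1/5)*(-5/4))*(-7) = -1/4*(-7) = 7/4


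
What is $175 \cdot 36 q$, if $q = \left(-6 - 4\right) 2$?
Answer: $-126000$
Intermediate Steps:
$q = -20$ ($q = \left(-10\right) 2 = -20$)
$175 \cdot 36 q = 175 \cdot 36 \left(-20\right) = 6300 \left(-20\right) = -126000$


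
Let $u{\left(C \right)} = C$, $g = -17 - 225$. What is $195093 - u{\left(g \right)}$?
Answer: $195335$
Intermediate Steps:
$g = -242$ ($g = -17 - 225 = -242$)
$195093 - u{\left(g \right)} = 195093 - -242 = 195093 + 242 = 195335$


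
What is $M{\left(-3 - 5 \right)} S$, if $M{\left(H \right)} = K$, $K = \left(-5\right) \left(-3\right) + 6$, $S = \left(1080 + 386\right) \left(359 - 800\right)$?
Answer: $-13576626$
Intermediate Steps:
$S = -646506$ ($S = 1466 \left(-441\right) = -646506$)
$K = 21$ ($K = 15 + 6 = 21$)
$M{\left(H \right)} = 21$
$M{\left(-3 - 5 \right)} S = 21 \left(-646506\right) = -13576626$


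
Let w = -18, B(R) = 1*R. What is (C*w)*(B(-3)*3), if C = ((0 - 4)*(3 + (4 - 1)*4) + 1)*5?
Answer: -47790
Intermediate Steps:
B(R) = R
C = -295 (C = (-4*(3 + 3*4) + 1)*5 = (-4*(3 + 12) + 1)*5 = (-4*15 + 1)*5 = (-60 + 1)*5 = -59*5 = -295)
(C*w)*(B(-3)*3) = (-295*(-18))*(-3*3) = 5310*(-9) = -47790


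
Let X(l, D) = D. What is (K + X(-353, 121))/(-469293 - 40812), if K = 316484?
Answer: -21107/34007 ≈ -0.62067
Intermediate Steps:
(K + X(-353, 121))/(-469293 - 40812) = (316484 + 121)/(-469293 - 40812) = 316605/(-510105) = 316605*(-1/510105) = -21107/34007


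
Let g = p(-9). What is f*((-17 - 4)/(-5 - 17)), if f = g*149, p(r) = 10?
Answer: 15645/11 ≈ 1422.3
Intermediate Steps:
g = 10
f = 1490 (f = 10*149 = 1490)
f*((-17 - 4)/(-5 - 17)) = 1490*((-17 - 4)/(-5 - 17)) = 1490*(-21/(-22)) = 1490*(-21*(-1/22)) = 1490*(21/22) = 15645/11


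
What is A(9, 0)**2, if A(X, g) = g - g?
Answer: 0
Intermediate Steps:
A(X, g) = 0
A(9, 0)**2 = 0**2 = 0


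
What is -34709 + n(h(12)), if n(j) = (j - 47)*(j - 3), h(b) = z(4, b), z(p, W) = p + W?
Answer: -35112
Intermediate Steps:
z(p, W) = W + p
h(b) = 4 + b (h(b) = b + 4 = 4 + b)
n(j) = (-47 + j)*(-3 + j)
-34709 + n(h(12)) = -34709 + (141 + (4 + 12)**2 - 50*(4 + 12)) = -34709 + (141 + 16**2 - 50*16) = -34709 + (141 + 256 - 800) = -34709 - 403 = -35112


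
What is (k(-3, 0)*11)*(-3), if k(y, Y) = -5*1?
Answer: 165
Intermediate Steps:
k(y, Y) = -5
(k(-3, 0)*11)*(-3) = -5*11*(-3) = -55*(-3) = 165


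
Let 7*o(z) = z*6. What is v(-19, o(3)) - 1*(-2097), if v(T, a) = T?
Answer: 2078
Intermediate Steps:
o(z) = 6*z/7 (o(z) = (z*6)/7 = (6*z)/7 = 6*z/7)
v(-19, o(3)) - 1*(-2097) = -19 - 1*(-2097) = -19 + 2097 = 2078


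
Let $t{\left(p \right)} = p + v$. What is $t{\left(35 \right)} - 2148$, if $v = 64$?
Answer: $-2049$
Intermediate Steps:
$t{\left(p \right)} = 64 + p$ ($t{\left(p \right)} = p + 64 = 64 + p$)
$t{\left(35 \right)} - 2148 = \left(64 + 35\right) - 2148 = 99 - 2148 = -2049$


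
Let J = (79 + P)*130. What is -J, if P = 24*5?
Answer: -25870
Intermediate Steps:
P = 120
J = 25870 (J = (79 + 120)*130 = 199*130 = 25870)
-J = -1*25870 = -25870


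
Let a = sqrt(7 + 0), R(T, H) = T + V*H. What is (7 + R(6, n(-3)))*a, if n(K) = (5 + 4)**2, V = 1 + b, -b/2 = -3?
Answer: 580*sqrt(7) ≈ 1534.5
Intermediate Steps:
b = 6 (b = -2*(-3) = 6)
V = 7 (V = 1 + 6 = 7)
n(K) = 81 (n(K) = 9**2 = 81)
R(T, H) = T + 7*H
a = sqrt(7) ≈ 2.6458
(7 + R(6, n(-3)))*a = (7 + (6 + 7*81))*sqrt(7) = (7 + (6 + 567))*sqrt(7) = (7 + 573)*sqrt(7) = 580*sqrt(7)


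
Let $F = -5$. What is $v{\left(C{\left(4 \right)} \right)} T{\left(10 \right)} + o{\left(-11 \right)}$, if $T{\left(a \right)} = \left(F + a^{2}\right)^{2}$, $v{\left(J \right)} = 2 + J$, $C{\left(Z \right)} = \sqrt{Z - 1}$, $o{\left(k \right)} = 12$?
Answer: $18062 + 9025 \sqrt{3} \approx 33694.0$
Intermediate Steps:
$C{\left(Z \right)} = \sqrt{-1 + Z}$
$T{\left(a \right)} = \left(-5 + a^{2}\right)^{2}$
$v{\left(C{\left(4 \right)} \right)} T{\left(10 \right)} + o{\left(-11 \right)} = \left(2 + \sqrt{-1 + 4}\right) \left(-5 + 10^{2}\right)^{2} + 12 = \left(2 + \sqrt{3}\right) \left(-5 + 100\right)^{2} + 12 = \left(2 + \sqrt{3}\right) 95^{2} + 12 = \left(2 + \sqrt{3}\right) 9025 + 12 = \left(18050 + 9025 \sqrt{3}\right) + 12 = 18062 + 9025 \sqrt{3}$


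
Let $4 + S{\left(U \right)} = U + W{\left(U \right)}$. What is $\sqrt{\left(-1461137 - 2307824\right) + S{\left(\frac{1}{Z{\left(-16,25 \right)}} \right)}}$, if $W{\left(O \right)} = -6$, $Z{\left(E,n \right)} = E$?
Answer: $\frac{3 i \sqrt{6700393}}{4} \approx 1941.4 i$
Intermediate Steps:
$S{\left(U \right)} = -10 + U$ ($S{\left(U \right)} = -4 + \left(U - 6\right) = -4 + \left(-6 + U\right) = -10 + U$)
$\sqrt{\left(-1461137 - 2307824\right) + S{\left(\frac{1}{Z{\left(-16,25 \right)}} \right)}} = \sqrt{\left(-1461137 - 2307824\right) - \left(10 - \frac{1}{-16}\right)} = \sqrt{\left(-1461137 - 2307824\right) - \frac{161}{16}} = \sqrt{-3768961 - \frac{161}{16}} = \sqrt{- \frac{60303537}{16}} = \frac{3 i \sqrt{6700393}}{4}$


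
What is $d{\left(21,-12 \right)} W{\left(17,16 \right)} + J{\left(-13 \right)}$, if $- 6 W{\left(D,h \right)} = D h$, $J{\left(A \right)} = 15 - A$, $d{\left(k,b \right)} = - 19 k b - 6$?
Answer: $-216756$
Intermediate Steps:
$d{\left(k,b \right)} = -6 - 19 b k$ ($d{\left(k,b \right)} = - 19 b k - 6 = -6 - 19 b k$)
$W{\left(D,h \right)} = - \frac{D h}{6}$
$d{\left(21,-12 \right)} W{\left(17,16 \right)} + J{\left(-13 \right)} = \left(-6 - \left(-228\right) 21\right) \left(\left(- \frac{1}{6}\right) 17 \cdot 16\right) + \left(15 - -13\right) = \left(-6 + 4788\right) \left(- \frac{136}{3}\right) + \left(15 + 13\right) = 4782 \left(- \frac{136}{3}\right) + 28 = -216784 + 28 = -216756$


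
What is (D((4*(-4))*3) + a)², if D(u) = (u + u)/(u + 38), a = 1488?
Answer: 56070144/25 ≈ 2.2428e+6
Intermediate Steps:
D(u) = 2*u/(38 + u) (D(u) = (2*u)/(38 + u) = 2*u/(38 + u))
(D((4*(-4))*3) + a)² = (2*((4*(-4))*3)/(38 + (4*(-4))*3) + 1488)² = (2*(-16*3)/(38 - 16*3) + 1488)² = (2*(-48)/(38 - 48) + 1488)² = (2*(-48)/(-10) + 1488)² = (2*(-48)*(-⅒) + 1488)² = (48/5 + 1488)² = (7488/5)² = 56070144/25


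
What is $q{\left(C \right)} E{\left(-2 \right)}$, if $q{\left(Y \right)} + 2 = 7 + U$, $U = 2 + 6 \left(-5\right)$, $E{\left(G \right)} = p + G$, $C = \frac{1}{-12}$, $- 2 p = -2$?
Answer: $23$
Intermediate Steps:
$p = 1$ ($p = \left(- \frac{1}{2}\right) \left(-2\right) = 1$)
$C = - \frac{1}{12} \approx -0.083333$
$E{\left(G \right)} = 1 + G$
$U = -28$ ($U = 2 - 30 = -28$)
$q{\left(Y \right)} = -23$ ($q{\left(Y \right)} = -2 + \left(7 - 28\right) = -2 - 21 = -23$)
$q{\left(C \right)} E{\left(-2 \right)} = - 23 \left(1 - 2\right) = \left(-23\right) \left(-1\right) = 23$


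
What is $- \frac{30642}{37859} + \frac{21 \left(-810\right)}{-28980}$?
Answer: $- \frac{387339}{1741514} \approx -0.22241$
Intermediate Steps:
$- \frac{30642}{37859} + \frac{21 \left(-810\right)}{-28980} = \left(-30642\right) \frac{1}{37859} - - \frac{27}{46} = - \frac{30642}{37859} + \frac{27}{46} = - \frac{387339}{1741514}$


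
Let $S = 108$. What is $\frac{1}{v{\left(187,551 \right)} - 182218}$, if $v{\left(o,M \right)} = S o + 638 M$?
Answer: $\frac{1}{189516} \approx 5.2766 \cdot 10^{-6}$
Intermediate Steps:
$v{\left(o,M \right)} = 108 o + 638 M$
$\frac{1}{v{\left(187,551 \right)} - 182218} = \frac{1}{\left(108 \cdot 187 + 638 \cdot 551\right) - 182218} = \frac{1}{\left(20196 + 351538\right) - 182218} = \frac{1}{371734 - 182218} = \frac{1}{189516}$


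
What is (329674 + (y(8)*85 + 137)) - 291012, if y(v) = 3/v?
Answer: 310647/8 ≈ 38831.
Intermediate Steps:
(329674 + (y(8)*85 + 137)) - 291012 = (329674 + ((3/8)*85 + 137)) - 291012 = (329674 + (255/8 + 137)) - 291012 = (329674 + 1351/8) - 291012 = 2638743/8 - 291012 = 310647/8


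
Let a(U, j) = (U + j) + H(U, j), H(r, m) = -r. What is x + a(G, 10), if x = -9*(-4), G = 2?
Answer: 46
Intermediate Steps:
x = 36
a(U, j) = j (a(U, j) = (U + j) - U = j)
x + a(G, 10) = 36 + 10 = 46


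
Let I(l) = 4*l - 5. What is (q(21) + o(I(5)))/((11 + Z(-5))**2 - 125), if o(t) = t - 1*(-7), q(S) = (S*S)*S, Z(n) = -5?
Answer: -9283/89 ≈ -104.30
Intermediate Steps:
I(l) = -5 + 4*l
q(S) = S**3 (q(S) = S**2*S = S**3)
o(t) = 7 + t (o(t) = t + 7 = 7 + t)
(q(21) + o(I(5)))/((11 + Z(-5))**2 - 125) = (21**3 + (7 + (-5 + 4*5)))/((11 - 5)**2 - 125) = (9261 + (7 + (-5 + 20)))/(6**2 - 125) = (9261 + (7 + 15))/(36 - 125) = (9261 + 22)/(-89) = 9283*(-1/89) = -9283/89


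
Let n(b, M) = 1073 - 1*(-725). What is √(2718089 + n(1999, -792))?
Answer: √2719887 ≈ 1649.2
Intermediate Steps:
n(b, M) = 1798 (n(b, M) = 1073 + 725 = 1798)
√(2718089 + n(1999, -792)) = √(2718089 + 1798) = √2719887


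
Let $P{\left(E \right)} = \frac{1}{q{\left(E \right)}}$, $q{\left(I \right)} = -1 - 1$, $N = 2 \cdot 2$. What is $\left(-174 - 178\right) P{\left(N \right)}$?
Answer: $176$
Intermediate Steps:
$N = 4$
$q{\left(I \right)} = -2$
$P{\left(E \right)} = - \frac{1}{2}$ ($P{\left(E \right)} = \frac{1}{-2} = - \frac{1}{2}$)
$\left(-174 - 178\right) P{\left(N \right)} = \left(-174 - 178\right) \left(- \frac{1}{2}\right) = \left(-352\right) \left(- \frac{1}{2}\right) = 176$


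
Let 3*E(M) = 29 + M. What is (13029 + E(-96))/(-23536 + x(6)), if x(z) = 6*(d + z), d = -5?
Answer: -3902/7059 ≈ -0.55277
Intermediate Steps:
x(z) = -30 + 6*z (x(z) = 6*(-5 + z) = -30 + 6*z)
E(M) = 29/3 + M/3 (E(M) = (29 + M)/3 = 29/3 + M/3)
(13029 + E(-96))/(-23536 + x(6)) = (13029 + (29/3 + (⅓)*(-96)))/(-23536 + (-30 + 6*6)) = (13029 + (29/3 - 32))/(-23536 + (-30 + 36)) = (13029 - 67/3)/(-23536 + 6) = (39020/3)/(-23530) = (39020/3)*(-1/23530) = -3902/7059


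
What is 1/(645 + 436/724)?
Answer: 181/116854 ≈ 0.0015489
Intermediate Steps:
1/(645 + 436/724) = 1/(645 + 436*(1/724)) = 1/(645 + 109/181) = 1/(116854/181) = 181/116854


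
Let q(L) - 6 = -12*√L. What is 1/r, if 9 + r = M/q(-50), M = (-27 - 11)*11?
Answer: -4227/50374 + 3135*I*√2/100748 ≈ -0.083912 + 0.044006*I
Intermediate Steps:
q(L) = 6 - 12*√L
M = -418 (M = -38*11 = -418)
r = -9 - 418/(6 - 60*I*√2) ≈ -9.3466 - 4.9017*I
1/r = 1/(-5636/603 - 2090*I*√2/603)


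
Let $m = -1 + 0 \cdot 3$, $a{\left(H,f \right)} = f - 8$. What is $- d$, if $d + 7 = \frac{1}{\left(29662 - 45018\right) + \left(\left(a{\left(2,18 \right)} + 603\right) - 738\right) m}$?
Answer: $\frac{106618}{15231} \approx 7.0001$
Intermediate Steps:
$a{\left(H,f \right)} = -8 + f$ ($a{\left(H,f \right)} = f - 8 = -8 + f$)
$m = -1$ ($m = -1 + 0 = -1$)
$d = - \frac{106618}{15231}$ ($d = -7 + \frac{1}{\left(29662 - 45018\right) + \left(\left(\left(-8 + 18\right) + 603\right) - 738\right) \left(-1\right)} = -7 + \frac{1}{-15356 + \left(\left(10 + 603\right) - 738\right) \left(-1\right)} = -7 + \frac{1}{-15356 + \left(613 - 738\right) \left(-1\right)} = -7 + \frac{1}{-15356 - -125} = -7 + \frac{1}{-15356 + 125} = -7 + \frac{1}{-15231} = -7 - \frac{1}{15231} = - \frac{106618}{15231} \approx -7.0001$)
$- d = \left(-1\right) \left(- \frac{106618}{15231}\right) = \frac{106618}{15231}$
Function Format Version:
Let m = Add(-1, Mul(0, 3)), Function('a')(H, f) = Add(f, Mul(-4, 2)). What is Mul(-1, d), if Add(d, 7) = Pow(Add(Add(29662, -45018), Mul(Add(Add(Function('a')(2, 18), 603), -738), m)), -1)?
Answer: Rational(106618, 15231) ≈ 7.0001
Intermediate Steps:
Function('a')(H, f) = Add(-8, f) (Function('a')(H, f) = Add(f, -8) = Add(-8, f))
m = -1 (m = Add(-1, 0) = -1)
d = Rational(-106618, 15231) (d = Add(-7, Pow(Add(Add(29662, -45018), Mul(Add(Add(Add(-8, 18), 603), -738), -1)), -1)) = Add(-7, Pow(Add(-15356, Mul(Add(Add(10, 603), -738), -1)), -1)) = Add(-7, Pow(Add(-15356, Mul(Add(613, -738), -1)), -1)) = Add(-7, Pow(Add(-15356, Mul(-125, -1)), -1)) = Add(-7, Pow(Add(-15356, 125), -1)) = Add(-7, Pow(-15231, -1)) = Add(-7, Rational(-1, 15231)) = Rational(-106618, 15231) ≈ -7.0001)
Mul(-1, d) = Mul(-1, Rational(-106618, 15231)) = Rational(106618, 15231)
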